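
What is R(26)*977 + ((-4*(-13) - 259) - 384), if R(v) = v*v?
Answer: 659861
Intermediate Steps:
R(v) = v**2
R(26)*977 + ((-4*(-13) - 259) - 384) = 26**2*977 + ((-4*(-13) - 259) - 384) = 676*977 + ((52 - 259) - 384) = 660452 + (-207 - 384) = 660452 - 591 = 659861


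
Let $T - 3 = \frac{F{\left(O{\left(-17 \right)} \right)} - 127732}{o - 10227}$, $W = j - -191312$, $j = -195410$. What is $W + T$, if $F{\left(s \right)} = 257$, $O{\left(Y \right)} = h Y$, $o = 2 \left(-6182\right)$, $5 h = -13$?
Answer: $- \frac{92382670}{22591} \approx -4089.4$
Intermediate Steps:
$h = - \frac{13}{5}$ ($h = \frac{1}{5} \left(-13\right) = - \frac{13}{5} \approx -2.6$)
$o = -12364$
$O{\left(Y \right)} = - \frac{13 Y}{5}$
$W = -4098$ ($W = -195410 - -191312 = -195410 + 191312 = -4098$)
$T = \frac{195248}{22591}$ ($T = 3 + \frac{257 - 127732}{-12364 - 10227} = 3 - \frac{127475}{-22591} = 3 - - \frac{127475}{22591} = 3 + \frac{127475}{22591} = \frac{195248}{22591} \approx 8.6427$)
$W + T = -4098 + \frac{195248}{22591} = - \frac{92382670}{22591}$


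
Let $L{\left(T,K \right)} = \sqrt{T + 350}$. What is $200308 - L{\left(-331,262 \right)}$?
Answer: $200308 - \sqrt{19} \approx 2.003 \cdot 10^{5}$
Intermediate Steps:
$L{\left(T,K \right)} = \sqrt{350 + T}$
$200308 - L{\left(-331,262 \right)} = 200308 - \sqrt{350 - 331} = 200308 - \sqrt{19}$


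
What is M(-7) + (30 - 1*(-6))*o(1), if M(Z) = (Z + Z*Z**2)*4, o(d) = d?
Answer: -1364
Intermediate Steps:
M(Z) = 4*Z + 4*Z**3 (M(Z) = (Z + Z**3)*4 = 4*Z + 4*Z**3)
M(-7) + (30 - 1*(-6))*o(1) = 4*(-7)*(1 + (-7)**2) + (30 - 1*(-6))*1 = 4*(-7)*(1 + 49) + (30 + 6)*1 = 4*(-7)*50 + 36*1 = -1400 + 36 = -1364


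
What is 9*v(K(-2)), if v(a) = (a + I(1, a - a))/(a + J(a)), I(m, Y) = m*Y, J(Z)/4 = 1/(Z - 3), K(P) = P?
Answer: 45/7 ≈ 6.4286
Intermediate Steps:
J(Z) = 4/(-3 + Z) (J(Z) = 4/(Z - 3) = 4/(-3 + Z))
I(m, Y) = Y*m
v(a) = a/(a + 4/(-3 + a)) (v(a) = (a + (a - a)*1)/(a + 4/(-3 + a)) = (a + 0*1)/(a + 4/(-3 + a)) = (a + 0)/(a + 4/(-3 + a)) = a/(a + 4/(-3 + a)))
9*v(K(-2)) = 9*(-2*(-3 - 2)/(4 - 2*(-3 - 2))) = 9*(-2*(-5)/(4 - 2*(-5))) = 9*(-2*(-5)/(4 + 10)) = 9*(-2*(-5)/14) = 9*(-2*1/14*(-5)) = 9*(5/7) = 45/7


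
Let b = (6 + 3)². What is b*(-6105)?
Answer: -494505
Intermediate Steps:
b = 81 (b = 9² = 81)
b*(-6105) = 81*(-6105) = -494505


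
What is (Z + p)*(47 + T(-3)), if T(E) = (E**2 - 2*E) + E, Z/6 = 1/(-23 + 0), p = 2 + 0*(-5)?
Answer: 2360/23 ≈ 102.61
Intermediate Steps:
p = 2 (p = 2 + 0 = 2)
Z = -6/23 (Z = 6/(-23 + 0) = 6/(-23) = 6*(-1/23) = -6/23 ≈ -0.26087)
T(E) = E**2 - E
(Z + p)*(47 + T(-3)) = (-6/23 + 2)*(47 - 3*(-1 - 3)) = 40*(47 - 3*(-4))/23 = 40*(47 + 12)/23 = (40/23)*59 = 2360/23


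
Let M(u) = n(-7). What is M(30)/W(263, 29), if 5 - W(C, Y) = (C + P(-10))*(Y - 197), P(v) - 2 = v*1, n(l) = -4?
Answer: -4/42845 ≈ -9.3360e-5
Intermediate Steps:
P(v) = 2 + v (P(v) = 2 + v*1 = 2 + v)
M(u) = -4
W(C, Y) = 5 - (-197 + Y)*(-8 + C) (W(C, Y) = 5 - (C + (2 - 10))*(Y - 197) = 5 - (C - 8)*(-197 + Y) = 5 - (-8 + C)*(-197 + Y) = 5 - (-197 + Y)*(-8 + C))
M(30)/W(263, 29) = -4/(-1571 + 8*29 + 197*263 - 1*263*29) = -4/(-1571 + 232 + 51811 - 7627) = -4/42845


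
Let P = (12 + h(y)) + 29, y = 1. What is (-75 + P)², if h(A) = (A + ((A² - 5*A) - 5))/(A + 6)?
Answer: 60516/49 ≈ 1235.0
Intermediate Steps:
h(A) = (-5 + A² - 4*A)/(6 + A) (h(A) = (A + (-5 + A² - 5*A))/(6 + A) = (-5 + A² - 4*A)/(6 + A))
P = 279/7 (P = (12 + (-5 + 1² - 4*1)/(6 + 1)) + 29 = (12 + (-5 + 1 - 4)/7) + 29 = (12 + (⅐)*(-8)) + 29 = (12 - 8/7) + 29 = 76/7 + 29 = 279/7 ≈ 39.857)
(-75 + P)² = (-75 + 279/7)² = (-246/7)² = 60516/49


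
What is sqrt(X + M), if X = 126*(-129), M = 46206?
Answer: 48*sqrt(13) ≈ 173.07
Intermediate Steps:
X = -16254
sqrt(X + M) = sqrt(-16254 + 46206) = sqrt(29952) = 48*sqrt(13)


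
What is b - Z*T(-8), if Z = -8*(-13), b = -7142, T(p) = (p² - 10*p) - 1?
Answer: -22014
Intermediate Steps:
T(p) = -1 + p² - 10*p
Z = 104
b - Z*T(-8) = -7142 - 104*(-1 + (-8)² - 10*(-8)) = -7142 - 104*(-1 + 64 + 80) = -7142 - 104*143 = -7142 - 1*14872 = -7142 - 14872 = -22014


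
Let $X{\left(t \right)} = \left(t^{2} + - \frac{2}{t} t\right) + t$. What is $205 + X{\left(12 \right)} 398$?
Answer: $61497$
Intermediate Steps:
$X{\left(t \right)} = -2 + t + t^{2}$ ($X{\left(t \right)} = \left(t^{2} - 2\right) + t = \left(-2 + t^{2}\right) + t = -2 + t + t^{2}$)
$205 + X{\left(12 \right)} 398 = 205 + \left(-2 + 12 + 12^{2}\right) 398 = 205 + \left(-2 + 12 + 144\right) 398 = 205 + 154 \cdot 398 = 205 + 61292 = 61497$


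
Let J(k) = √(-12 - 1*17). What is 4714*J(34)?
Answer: 4714*I*√29 ≈ 25386.0*I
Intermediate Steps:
J(k) = I*√29 (J(k) = √(-12 - 17) = √(-29) = I*√29)
4714*J(34) = 4714*(I*√29) = 4714*I*√29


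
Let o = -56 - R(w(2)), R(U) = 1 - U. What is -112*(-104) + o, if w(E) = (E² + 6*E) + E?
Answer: 11609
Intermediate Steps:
w(E) = E² + 7*E
o = -39 (o = -56 - (1 - 2*(7 + 2)) = -56 - (1 - 2*9) = -56 - (1 - 1*18) = -56 - (1 - 18) = -56 - 1*(-17) = -56 + 17 = -39)
-112*(-104) + o = -112*(-104) - 39 = 11648 - 39 = 11609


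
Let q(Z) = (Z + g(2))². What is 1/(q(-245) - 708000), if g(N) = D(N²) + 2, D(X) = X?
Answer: -1/650879 ≈ -1.5364e-6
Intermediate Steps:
g(N) = 2 + N² (g(N) = N² + 2 = 2 + N²)
q(Z) = (6 + Z)² (q(Z) = (Z + (2 + 2²))² = (Z + (2 + 4))² = (Z + 6)² = (6 + Z)²)
1/(q(-245) - 708000) = 1/((6 - 245)² - 708000) = 1/((-239)² - 708000) = 1/(57121 - 708000) = 1/(-650879) = -1/650879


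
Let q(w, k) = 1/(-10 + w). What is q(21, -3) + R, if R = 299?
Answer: 3290/11 ≈ 299.09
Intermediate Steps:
q(21, -3) + R = 1/(-10 + 21) + 299 = 1/11 + 299 = 3290/11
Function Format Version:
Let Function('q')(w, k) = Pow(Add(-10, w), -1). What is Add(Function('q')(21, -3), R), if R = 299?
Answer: Rational(3290, 11) ≈ 299.09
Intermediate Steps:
Add(Function('q')(21, -3), R) = Add(Pow(Add(-10, 21), -1), 299) = Add(Pow(11, -1), 299) = Add(Rational(1, 11), 299) = Rational(3290, 11)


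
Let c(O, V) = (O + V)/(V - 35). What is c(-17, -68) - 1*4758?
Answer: -489989/103 ≈ -4757.2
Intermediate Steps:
c(O, V) = (O + V)/(-35 + V)
c(-17, -68) - 1*4758 = (-17 - 68)/(-35 - 68) - 1*4758 = -85/(-103) - 4758 = -1/103*(-85) - 4758 = 85/103 - 4758 = -489989/103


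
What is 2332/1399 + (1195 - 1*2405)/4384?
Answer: 4265349/3066608 ≈ 1.3909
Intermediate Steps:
2332/1399 + (1195 - 1*2405)/4384 = 2332*(1/1399) + (1195 - 2405)*(1/4384) = 2332/1399 - 1210*1/4384 = 2332/1399 - 605/2192 = 4265349/3066608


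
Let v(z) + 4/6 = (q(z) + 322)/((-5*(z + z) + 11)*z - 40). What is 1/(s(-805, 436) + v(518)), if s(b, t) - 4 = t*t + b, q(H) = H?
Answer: 4016373/760276648193 ≈ 5.2828e-6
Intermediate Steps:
v(z) = -2/3 + (322 + z)/(-40 + z*(11 - 10*z)) (v(z) = -2/3 + (z + 322)/((-5*(z + z) + 11)*z - 40) = -2/3 + (322 + z)/((-10*z + 11)*z - 40) = -2/3 + (322 + z)/((11 - 10*z)*z - 40) = -2/3 + (322 + z)/(z*(11 - 10*z) - 40) = -2/3 + (322 + z)/(-40 + z*(11 - 10*z)))
s(b, t) = 4 + b + t**2 (s(b, t) = 4 + (t*t + b) = 4 + (t**2 + b) = 4 + (b + t**2) = 4 + b + t**2)
1/(s(-805, 436) + v(518)) = 1/((4 - 805 + 436**2) + (-1046 - 20*518**2 + 19*518)/(3*(40 - 11*518 + 10*518**2))) = 1/((4 - 805 + 190096) + (-1046 - 20*268324 + 9842)/(3*(40 - 5698 + 10*268324))) = 1/(189295 + (-1046 - 5366480 + 9842)/(3*(40 - 5698 + 2683240))) = 1/(189295 + (1/3)*(-5357684)/2677582) = 1/(189295 + (1/3)*(1/2677582)*(-5357684)) = 1/(189295 - 2678842/4016373) = 1/(760276648193/4016373) = 4016373/760276648193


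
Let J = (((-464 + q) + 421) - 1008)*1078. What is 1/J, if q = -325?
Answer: -1/1483328 ≈ -6.7416e-7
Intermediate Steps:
J = -1483328 (J = (((-464 - 325) + 421) - 1008)*1078 = ((-789 + 421) - 1008)*1078 = (-368 - 1008)*1078 = -1376*1078 = -1483328)
1/J = 1/(-1483328) = -1/1483328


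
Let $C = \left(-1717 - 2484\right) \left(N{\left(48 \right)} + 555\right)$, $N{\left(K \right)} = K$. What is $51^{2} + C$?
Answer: $-2530602$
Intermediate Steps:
$C = -2533203$ ($C = \left(-1717 - 2484\right) \left(48 + 555\right) = \left(-4201\right) 603 = -2533203$)
$51^{2} + C = 51^{2} - 2533203 = 2601 - 2533203 = -2530602$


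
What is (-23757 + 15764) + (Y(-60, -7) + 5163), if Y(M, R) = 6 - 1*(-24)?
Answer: -2800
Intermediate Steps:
Y(M, R) = 30 (Y(M, R) = 6 + 24 = 30)
(-23757 + 15764) + (Y(-60, -7) + 5163) = (-23757 + 15764) + (30 + 5163) = -7993 + 5193 = -2800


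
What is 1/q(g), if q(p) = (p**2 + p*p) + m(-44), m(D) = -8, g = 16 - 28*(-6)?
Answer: 1/67704 ≈ 1.4770e-5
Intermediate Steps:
g = 184 (g = 16 + 168 = 184)
q(p) = -8 + 2*p**2 (q(p) = (p**2 + p*p) - 8 = (p**2 + p**2) - 8 = 2*p**2 - 8 = -8 + 2*p**2)
1/q(g) = 1/(-8 + 2*184**2) = 1/(-8 + 2*33856) = 1/(-8 + 67712) = 1/67704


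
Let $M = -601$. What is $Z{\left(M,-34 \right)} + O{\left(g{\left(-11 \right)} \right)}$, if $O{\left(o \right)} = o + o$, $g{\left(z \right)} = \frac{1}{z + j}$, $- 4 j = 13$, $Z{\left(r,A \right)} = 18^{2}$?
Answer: $\frac{18460}{57} \approx 323.86$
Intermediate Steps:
$Z{\left(r,A \right)} = 324$
$j = - \frac{13}{4}$ ($j = \left(- \frac{1}{4}\right) 13 = - \frac{13}{4} \approx -3.25$)
$g{\left(z \right)} = \frac{1}{- \frac{13}{4} + z}$ ($g{\left(z \right)} = \frac{1}{z - \frac{13}{4}} = \frac{1}{- \frac{13}{4} + z}$)
$O{\left(o \right)} = 2 o$
$Z{\left(M,-34 \right)} + O{\left(g{\left(-11 \right)} \right)} = 324 + 2 \frac{4}{-13 + 4 \left(-11\right)} = 324 + 2 \frac{4}{-13 - 44} = 324 + 2 \frac{4}{-57} = 324 + 2 \cdot 4 \left(- \frac{1}{57}\right) = 324 + 2 \left(- \frac{4}{57}\right) = 324 - \frac{8}{57} = \frac{18460}{57}$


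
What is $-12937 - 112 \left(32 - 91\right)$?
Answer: $-6329$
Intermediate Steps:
$-12937 - 112 \left(32 - 91\right) = -12937 - 112 \left(-59\right) = -12937 - -6608 = -12937 + 6608 = -6329$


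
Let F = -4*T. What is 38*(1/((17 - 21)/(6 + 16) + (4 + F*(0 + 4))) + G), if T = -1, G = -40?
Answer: -165471/109 ≈ -1518.1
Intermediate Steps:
F = 4 (F = -4*(-1) = 4)
38*(1/((17 - 21)/(6 + 16) + (4 + F*(0 + 4))) + G) = 38*(1/((17 - 21)/(6 + 16) + (4 + 4*(0 + 4))) - 40) = 38*(1/(-4/22 + (4 + 4*4)) - 40) = 38*(1/(-4*1/22 + (4 + 16)) - 40) = 38*(1/(-2/11 + 20) - 40) = 38*(1/(218/11) - 40) = 38*(11/218 - 40) = 38*(-8709/218) = -165471/109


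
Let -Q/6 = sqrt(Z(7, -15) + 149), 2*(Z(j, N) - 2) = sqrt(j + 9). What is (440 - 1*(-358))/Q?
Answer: -133*sqrt(17)/51 ≈ -10.752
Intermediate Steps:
Z(j, N) = 2 + sqrt(9 + j)/2 (Z(j, N) = 2 + sqrt(j + 9)/2 = 2 + sqrt(9 + j)/2)
Q = -18*sqrt(17) (Q = -6*sqrt((2 + sqrt(9 + 7)/2) + 149) = -6*sqrt((2 + sqrt(16)/2) + 149) = -6*sqrt((2 + (1/2)*4) + 149) = -6*sqrt((2 + 2) + 149) = -6*sqrt(4 + 149) = -18*sqrt(17) ≈ -74.216)
(440 - 1*(-358))/Q = (440 - 1*(-358))/((-18*sqrt(17))) = (440 + 358)*(-sqrt(17)/306) = 798*(-sqrt(17)/306) = -133*sqrt(17)/51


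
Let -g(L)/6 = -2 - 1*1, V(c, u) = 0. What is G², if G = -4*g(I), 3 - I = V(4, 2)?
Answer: 5184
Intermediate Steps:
I = 3 (I = 3 - 1*0 = 3 + 0 = 3)
g(L) = 18 (g(L) = -6*(-2 - 1*1) = -6*(-2 - 1) = -6*(-3) = 18)
G = -72 (G = -4*18 = -72)
G² = (-72)² = 5184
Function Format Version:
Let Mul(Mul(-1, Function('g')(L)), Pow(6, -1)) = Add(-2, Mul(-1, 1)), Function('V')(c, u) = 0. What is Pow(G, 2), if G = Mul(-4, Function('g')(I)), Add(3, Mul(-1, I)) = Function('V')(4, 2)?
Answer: 5184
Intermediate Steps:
I = 3 (I = Add(3, Mul(-1, 0)) = Add(3, 0) = 3)
Function('g')(L) = 18 (Function('g')(L) = Mul(-6, Add(-2, Mul(-1, 1))) = Mul(-6, Add(-2, -1)) = Mul(-6, -3) = 18)
G = -72 (G = Mul(-4, 18) = -72)
Pow(G, 2) = Pow(-72, 2) = 5184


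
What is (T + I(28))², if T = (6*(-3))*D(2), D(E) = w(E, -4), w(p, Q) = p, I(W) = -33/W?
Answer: 1083681/784 ≈ 1382.2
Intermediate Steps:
D(E) = E
T = -36 (T = (6*(-3))*2 = -18*2 = -36)
(T + I(28))² = (-36 - 33/28)² = (-1041/28)² = 1083681/784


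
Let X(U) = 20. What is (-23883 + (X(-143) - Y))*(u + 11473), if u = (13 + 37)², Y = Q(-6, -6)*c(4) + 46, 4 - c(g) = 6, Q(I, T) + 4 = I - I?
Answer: -334192241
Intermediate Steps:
Q(I, T) = -4 (Q(I, T) = -4 + (I - I) = -4 + 0 = -4)
c(g) = -2 (c(g) = 4 - 1*6 = 4 - 6 = -2)
Y = 54 (Y = -4*(-2) + 46 = 8 + 46 = 54)
u = 2500 (u = 50² = 2500)
(-23883 + (X(-143) - Y))*(u + 11473) = (-23883 + (20 - 1*54))*(2500 + 11473) = (-23883 + (20 - 54))*13973 = (-23883 - 34)*13973 = -23917*13973 = -334192241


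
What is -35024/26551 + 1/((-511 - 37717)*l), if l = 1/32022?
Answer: -1094556797/507495814 ≈ -2.1568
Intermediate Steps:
l = 1/32022 ≈ 3.1229e-5
-35024/26551 + 1/((-511 - 37717)*l) = -35024/26551 + 1/((-511 - 37717)*(1/32022)) = -35024*1/26551 + 32022/(-38228) = -35024/26551 - 1/38228*32022 = -35024/26551 - 16011/19114 = -1094556797/507495814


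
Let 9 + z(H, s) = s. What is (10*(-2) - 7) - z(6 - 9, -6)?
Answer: -12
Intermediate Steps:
z(H, s) = -9 + s
(10*(-2) - 7) - z(6 - 9, -6) = (10*(-2) - 7) - (-9 - 6) = (-20 - 7) - 1*(-15) = -27 + 15 = -12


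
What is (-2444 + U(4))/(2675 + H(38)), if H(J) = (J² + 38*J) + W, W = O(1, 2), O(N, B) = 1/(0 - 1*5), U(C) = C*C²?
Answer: -5950/13907 ≈ -0.42784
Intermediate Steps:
U(C) = C³
O(N, B) = -⅕ (O(N, B) = 1/(0 - 5) = 1/(-5) = -⅕)
W = -⅕ ≈ -0.20000
H(J) = -⅕ + J² + 38*J (H(J) = (J² + 38*J) - ⅕ = -⅕ + J² + 38*J)
(-2444 + U(4))/(2675 + H(38)) = (-2444 + 4³)/(2675 + (-⅕ + 38² + 38*38)) = (-2444 + 64)/(2675 + (-⅕ + 1444 + 1444)) = -2380/(2675 + 14439/5) = -2380/27814/5 = -2380*5/27814 = -5950/13907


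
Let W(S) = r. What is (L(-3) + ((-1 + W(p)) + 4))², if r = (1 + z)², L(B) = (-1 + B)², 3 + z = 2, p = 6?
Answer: 361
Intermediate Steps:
z = -1 (z = -3 + 2 = -1)
r = 0 (r = (1 - 1)² = 0² = 0)
W(S) = 0
(L(-3) + ((-1 + W(p)) + 4))² = ((-1 - 3)² + ((-1 + 0) + 4))² = ((-4)² + (-1 + 4))² = (16 + 3)² = 19² = 361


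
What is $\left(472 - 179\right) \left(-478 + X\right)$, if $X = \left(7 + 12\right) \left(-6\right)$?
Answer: $-173456$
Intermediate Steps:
$X = -114$ ($X = 19 \left(-6\right) = -114$)
$\left(472 - 179\right) \left(-478 + X\right) = \left(472 - 179\right) \left(-478 - 114\right) = 293 \left(-592\right) = -173456$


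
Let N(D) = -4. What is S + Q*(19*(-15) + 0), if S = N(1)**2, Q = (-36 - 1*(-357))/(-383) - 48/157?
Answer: 20564681/60131 ≈ 342.00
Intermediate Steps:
Q = -68781/60131 (Q = (-36 + 357)*(-1/383) - 48*1/157 = 321*(-1/383) - 48/157 = -321/383 - 48/157 = -68781/60131 ≈ -1.1439)
S = 16 (S = (-4)**2 = 16)
S + Q*(19*(-15) + 0) = 16 - 68781*(19*(-15) + 0)/60131 = 16 - 68781*(-285 + 0)/60131 = 16 - 68781/60131*(-285) = 16 + 19602585/60131 = 20564681/60131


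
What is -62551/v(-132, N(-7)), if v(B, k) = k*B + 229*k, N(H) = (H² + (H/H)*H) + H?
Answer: -62551/3395 ≈ -18.424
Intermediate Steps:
N(H) = H² + 2*H (N(H) = (H² + 1*H) + H = (H² + H) + H = (H + H²) + H = H² + 2*H)
v(B, k) = 229*k + B*k (v(B, k) = B*k + 229*k = 229*k + B*k)
-62551/v(-132, N(-7)) = -62551*(-1/(7*(2 - 7)*(229 - 132))) = -62551/(-7*(-5)*97) = -62551/(35*97) = -62551/3395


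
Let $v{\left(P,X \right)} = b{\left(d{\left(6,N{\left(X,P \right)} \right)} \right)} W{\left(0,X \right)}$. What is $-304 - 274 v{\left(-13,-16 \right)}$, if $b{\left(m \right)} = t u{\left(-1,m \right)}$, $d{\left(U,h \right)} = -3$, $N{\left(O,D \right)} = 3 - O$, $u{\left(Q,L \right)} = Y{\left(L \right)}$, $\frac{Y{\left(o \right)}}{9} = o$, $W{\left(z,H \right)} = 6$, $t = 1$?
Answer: $44084$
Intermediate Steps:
$Y{\left(o \right)} = 9 o$
$u{\left(Q,L \right)} = 9 L$
$b{\left(m \right)} = 9 m$ ($b{\left(m \right)} = 1 \cdot 9 m = 9 m$)
$v{\left(P,X \right)} = -162$ ($v{\left(P,X \right)} = 9 \left(-3\right) 6 = \left(-27\right) 6 = -162$)
$-304 - 274 v{\left(-13,-16 \right)} = -304 - -44388 = -304 + 44388 = 44084$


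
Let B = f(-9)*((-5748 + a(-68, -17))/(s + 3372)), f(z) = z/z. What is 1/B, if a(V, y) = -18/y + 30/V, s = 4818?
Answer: -92820/65137 ≈ -1.4250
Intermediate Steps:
f(z) = 1
B = -65137/92820 (B = 1*((-5748 + (-18/(-17) + 30/(-68)))/(4818 + 3372)) = 1*((-5748 + (-18*(-1/17) + 30*(-1/68)))/8190) = 1*((-5748 + (18/17 - 15/34))*(1/8190)) = 1*((-5748 + 21/34)*(1/8190)) = 1*(-195411/34*1/8190) = 1*(-65137/92820) = -65137/92820 ≈ -0.70176)
1/B = 1/(-65137/92820) = -92820/65137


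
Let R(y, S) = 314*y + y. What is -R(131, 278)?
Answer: -41265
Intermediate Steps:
R(y, S) = 315*y
-R(131, 278) = -315*131 = -1*41265 = -41265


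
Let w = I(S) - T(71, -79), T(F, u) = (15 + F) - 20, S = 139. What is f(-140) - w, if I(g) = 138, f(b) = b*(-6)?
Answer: 768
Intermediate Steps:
T(F, u) = -5 + F
f(b) = -6*b
w = 72 (w = 138 - (-5 + 71) = 138 - 1*66 = 138 - 66 = 72)
f(-140) - w = -6*(-140) - 1*72 = 840 - 72 = 768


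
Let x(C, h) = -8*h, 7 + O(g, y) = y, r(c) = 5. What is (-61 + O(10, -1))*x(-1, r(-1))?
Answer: 2760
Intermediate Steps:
O(g, y) = -7 + y
(-61 + O(10, -1))*x(-1, r(-1)) = (-61 + (-7 - 1))*(-8*5) = (-61 - 8)*(-40) = -69*(-40) = 2760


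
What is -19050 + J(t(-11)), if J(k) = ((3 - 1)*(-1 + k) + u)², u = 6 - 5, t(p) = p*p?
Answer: 39031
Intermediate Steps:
t(p) = p²
u = 1
J(k) = (-1 + 2*k)² (J(k) = ((3 - 1)*(-1 + k) + 1)² = (2*(-1 + k) + 1)² = ((-2 + 2*k) + 1)² = (-1 + 2*k)²)
-19050 + J(t(-11)) = -19050 + (-1 + 2*(-11)²)² = -19050 + (-1 + 2*121)² = -19050 + (-1 + 242)² = -19050 + 241² = -19050 + 58081 = 39031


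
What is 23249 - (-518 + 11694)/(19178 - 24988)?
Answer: 67543933/2905 ≈ 23251.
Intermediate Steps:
23249 - (-518 + 11694)/(19178 - 24988) = 23249 - 11176/(-5810) = 23249 - 11176*(-1)/5810 = 23249 - 1*(-5588/2905) = 23249 + 5588/2905 = 67543933/2905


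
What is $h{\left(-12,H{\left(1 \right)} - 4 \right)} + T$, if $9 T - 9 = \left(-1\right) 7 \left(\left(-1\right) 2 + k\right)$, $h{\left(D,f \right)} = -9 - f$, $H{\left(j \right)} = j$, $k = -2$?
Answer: $- \frac{17}{9} \approx -1.8889$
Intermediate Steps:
$T = \frac{37}{9}$ ($T = 1 + \frac{\left(-1\right) 7 \left(\left(-1\right) 2 - 2\right)}{9} = 1 + \frac{\left(-7\right) \left(-2 - 2\right)}{9} = 1 + \frac{\left(-7\right) \left(-4\right)}{9} = 1 + \frac{1}{9} \cdot 28 = 1 + \frac{28}{9} = \frac{37}{9} \approx 4.1111$)
$h{\left(-12,H{\left(1 \right)} - 4 \right)} + T = \left(-9 - \left(1 - 4\right)\right) + \frac{37}{9} = \left(-9 - -3\right) + \frac{37}{9} = \left(-9 + 3\right) + \frac{37}{9} = -6 + \frac{37}{9} = - \frac{17}{9}$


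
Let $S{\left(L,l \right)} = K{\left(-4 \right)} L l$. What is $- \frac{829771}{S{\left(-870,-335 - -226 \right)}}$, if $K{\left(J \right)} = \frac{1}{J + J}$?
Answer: $\frac{3319084}{47415} \approx 70.001$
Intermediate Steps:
$K{\left(J \right)} = \frac{1}{2 J}$
$S{\left(L,l \right)} = - \frac{L l}{8}$ ($S{\left(L,l \right)} = \frac{1}{2 \left(-4\right)} L l = \frac{1}{2} \left(- \frac{1}{4}\right) L l = - \frac{L}{8} l = - \frac{L l}{8}$)
$- \frac{829771}{S{\left(-870,-335 - -226 \right)}} = - \frac{829771}{\left(- \frac{1}{8}\right) \left(-870\right) \left(-335 - -226\right)} = - \frac{829771}{\left(- \frac{1}{8}\right) \left(-870\right) \left(-335 + 226\right)} = - \frac{829771}{\left(- \frac{1}{8}\right) \left(-870\right) \left(-109\right)} = - \frac{829771}{- \frac{47415}{4}} = \left(-829771\right) \left(- \frac{4}{47415}\right) = \frac{3319084}{47415}$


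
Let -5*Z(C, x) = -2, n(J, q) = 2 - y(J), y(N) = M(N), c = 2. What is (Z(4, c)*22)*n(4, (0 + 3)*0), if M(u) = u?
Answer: -88/5 ≈ -17.600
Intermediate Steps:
y(N) = N
n(J, q) = 2 - J
Z(C, x) = 2/5 (Z(C, x) = -1/5*(-2) = 2/5)
(Z(4, c)*22)*n(4, (0 + 3)*0) = ((2/5)*22)*(2 - 1*4) = 44*(2 - 4)/5 = (44/5)*(-2) = -88/5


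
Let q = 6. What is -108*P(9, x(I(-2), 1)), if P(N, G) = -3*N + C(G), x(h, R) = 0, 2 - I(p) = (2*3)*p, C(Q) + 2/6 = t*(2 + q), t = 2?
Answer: 1224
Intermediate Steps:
C(Q) = 47/3 (C(Q) = -⅓ + 2*(2 + 6) = -⅓ + 2*8 = -⅓ + 16 = 47/3)
I(p) = 2 - 6*p (I(p) = 2 - 2*3*p = 2 - 6*p)
P(N, G) = 47/3 - 3*N (P(N, G) = -3*N + 47/3 = 47/3 - 3*N)
-108*P(9, x(I(-2), 1)) = -108*(47/3 - 3*9) = -108*(47/3 - 27) = -108*(-34/3) = 1224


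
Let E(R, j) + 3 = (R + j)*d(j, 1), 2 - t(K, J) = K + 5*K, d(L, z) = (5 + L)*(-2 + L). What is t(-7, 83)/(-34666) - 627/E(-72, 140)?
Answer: -13600895/7861538147 ≈ -0.0017301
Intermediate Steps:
d(L, z) = (-2 + L)*(5 + L)
t(K, J) = 2 - 6*K (t(K, J) = 2 - (K + 5*K) = 2 - 6*K)
E(R, j) = -3 + (R + j)*(-10 + j**2 + 3*j)
t(-7, 83)/(-34666) - 627/E(-72, 140) = (2 - 6*(-7))/(-34666) - 627/(-3 - 72*(-10 + 140**2 + 3*140) + 140*(-10 + 140**2 + 3*140)) = (2 + 42)*(-1/34666) - 627/(-3 - 72*(-10 + 19600 + 420) + 140*(-10 + 19600 + 420)) = 44*(-1/34666) - 627/(-3 - 72*20010 + 140*20010) = -22/17333 - 627/(-3 - 1440720 + 2801400) = -22/17333 - 627/1360677 = -22/17333 - 627*1/1360677 = -22/17333 - 209/453559 = -13600895/7861538147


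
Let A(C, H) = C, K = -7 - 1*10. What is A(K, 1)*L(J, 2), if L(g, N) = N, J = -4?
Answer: -34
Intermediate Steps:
K = -17 (K = -7 - 10 = -17)
A(K, 1)*L(J, 2) = -17*2 = -34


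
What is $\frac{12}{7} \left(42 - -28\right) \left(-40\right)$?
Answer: $-4800$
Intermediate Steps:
$\frac{12}{7} \left(42 - -28\right) \left(-40\right) = 12 \cdot \frac{1}{7} \left(42 + 28\right) \left(-40\right) = \frac{12}{7} \cdot 70 \left(-40\right) = 120 \left(-40\right) = -4800$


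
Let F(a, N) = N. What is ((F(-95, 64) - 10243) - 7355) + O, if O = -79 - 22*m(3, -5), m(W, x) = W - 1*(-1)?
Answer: -17701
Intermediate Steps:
m(W, x) = 1 + W (m(W, x) = W + 1 = 1 + W)
O = -167 (O = -79 - 22*(1 + 3) = -79 - 22*4 = -79 - 88 = -167)
((F(-95, 64) - 10243) - 7355) + O = ((64 - 10243) - 7355) - 167 = (-10179 - 7355) - 167 = -17534 - 167 = -17701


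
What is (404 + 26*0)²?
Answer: 163216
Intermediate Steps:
(404 + 26*0)² = (404 + 0)² = 404² = 163216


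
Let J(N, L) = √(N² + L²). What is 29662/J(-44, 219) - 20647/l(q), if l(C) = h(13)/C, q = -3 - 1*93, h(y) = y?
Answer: 1982112/13 + 29662*√49897/49897 ≈ 1.5260e+5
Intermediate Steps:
J(N, L) = √(L² + N²)
q = -96 (q = -3 - 93 = -96)
l(C) = 13/C
29662/J(-44, 219) - 20647/l(q) = 29662/(√(219² + (-44)²)) - 20647/(13/(-96)) = 29662/(√(47961 + 1936)) - 20647/(13*(-1/96)) = 29662/(√49897) - 20647/(-13/96) = 29662*(√49897/49897) - 20647*(-96/13) = 29662*√49897/49897 + 1982112/13 = 1982112/13 + 29662*√49897/49897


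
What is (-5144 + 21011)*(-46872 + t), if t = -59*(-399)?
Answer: -370192977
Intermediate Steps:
t = 23541
(-5144 + 21011)*(-46872 + t) = (-5144 + 21011)*(-46872 + 23541) = 15867*(-23331) = -370192977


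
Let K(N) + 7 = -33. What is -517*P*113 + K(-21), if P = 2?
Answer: -116882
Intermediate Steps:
K(N) = -40 (K(N) = -7 - 33 = -40)
-517*P*113 + K(-21) = -1034*113 - 40 = -517*226 - 40 = -116842 - 40 = -116882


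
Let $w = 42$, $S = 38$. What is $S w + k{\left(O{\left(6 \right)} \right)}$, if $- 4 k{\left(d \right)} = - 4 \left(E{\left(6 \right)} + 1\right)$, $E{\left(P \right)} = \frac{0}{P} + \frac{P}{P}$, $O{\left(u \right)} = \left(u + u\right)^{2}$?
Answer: $1598$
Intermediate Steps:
$O{\left(u \right)} = 4 u^{2}$ ($O{\left(u \right)} = \left(2 u\right)^{2} = 4 u^{2}$)
$E{\left(P \right)} = 1$ ($E{\left(P \right)} = 0 + 1 = 1$)
$k{\left(d \right)} = 2$ ($k{\left(d \right)} = - \frac{\left(-4\right) \left(1 + 1\right)}{4} = - \frac{\left(-4\right) 2}{4} = \left(- \frac{1}{4}\right) \left(-8\right) = 2$)
$S w + k{\left(O{\left(6 \right)} \right)} = 38 \cdot 42 + 2 = 1596 + 2 = 1598$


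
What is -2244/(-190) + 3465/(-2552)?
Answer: 230379/22040 ≈ 10.453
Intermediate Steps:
-2244/(-190) + 3465/(-2552) = -2244*(-1/190) + 3465*(-1/2552) = 1122/95 - 315/232 = 230379/22040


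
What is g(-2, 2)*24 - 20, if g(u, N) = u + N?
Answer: -20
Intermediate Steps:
g(u, N) = N + u
g(-2, 2)*24 - 20 = (2 - 2)*24 - 20 = 0*24 - 20 = 0 - 20 = -20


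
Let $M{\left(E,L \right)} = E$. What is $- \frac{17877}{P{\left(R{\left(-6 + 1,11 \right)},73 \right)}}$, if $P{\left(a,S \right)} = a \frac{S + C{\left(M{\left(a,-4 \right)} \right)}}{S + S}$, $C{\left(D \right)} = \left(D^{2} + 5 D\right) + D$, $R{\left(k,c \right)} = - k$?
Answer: $- \frac{1305021}{320} \approx -4078.2$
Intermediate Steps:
$C{\left(D \right)} = D^{2} + 6 D$
$P{\left(a,S \right)} = \frac{a \left(S + a \left(6 + a\right)\right)}{2 S}$ ($P{\left(a,S \right)} = a \frac{S + a \left(6 + a\right)}{S + S} = a \frac{S + a \left(6 + a\right)}{2 S} = \frac{a \left(S + a \left(6 + a\right)\right)}{2 S}$)
$- \frac{17877}{P{\left(R{\left(-6 + 1,11 \right)},73 \right)}} = - \frac{17877}{\frac{1}{2} \left(- (-6 + 1)\right) \frac{1}{73} \left(73 + - (-6 + 1) \left(6 - \left(-6 + 1\right)\right)\right)} = - \frac{17877}{\frac{1}{2} \left(\left(-1\right) \left(-5\right)\right) \frac{1}{73} \left(73 + \left(-1\right) \left(-5\right) \left(6 - -5\right)\right)} = - \frac{17877}{\frac{1}{2} \cdot 5 \cdot \frac{1}{73} \left(73 + 5 \left(6 + 5\right)\right)} = - \frac{17877}{\frac{1}{2} \cdot 5 \cdot \frac{1}{73} \left(73 + 5 \cdot 11\right)} = - \frac{17877}{\frac{1}{2} \cdot 5 \cdot \frac{1}{73} \left(73 + 55\right)} = - \frac{17877}{\frac{1}{2} \cdot 5 \cdot \frac{1}{73} \cdot 128} = - \frac{17877}{\frac{320}{73}} = \left(-17877\right) \frac{73}{320} = - \frac{1305021}{320}$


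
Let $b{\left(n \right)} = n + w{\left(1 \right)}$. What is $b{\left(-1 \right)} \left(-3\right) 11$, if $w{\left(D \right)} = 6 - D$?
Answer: $-132$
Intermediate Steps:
$b{\left(n \right)} = 5 + n$ ($b{\left(n \right)} = n + \left(6 - 1\right) = n + 5 = 5 + n$)
$b{\left(-1 \right)} \left(-3\right) 11 = \left(5 - 1\right) \left(-3\right) 11 = 4 \left(-3\right) 11 = \left(-12\right) 11 = -132$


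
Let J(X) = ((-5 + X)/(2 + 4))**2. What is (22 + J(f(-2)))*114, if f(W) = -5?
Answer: 8474/3 ≈ 2824.7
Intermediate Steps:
J(X) = (-5/6 + X/6)**2 (J(X) = ((-5 + X)/6)**2 = ((-5 + X)*(1/6))**2 = (-5/6 + X/6)**2)
(22 + J(f(-2)))*114 = (22 + (-5 - 5)**2/36)*114 = (22 + (1/36)*(-10)**2)*114 = (22 + (1/36)*100)*114 = (22 + 25/9)*114 = (223/9)*114 = 8474/3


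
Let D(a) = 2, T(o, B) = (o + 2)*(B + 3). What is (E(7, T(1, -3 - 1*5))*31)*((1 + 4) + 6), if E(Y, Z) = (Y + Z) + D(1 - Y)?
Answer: -2046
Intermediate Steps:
T(o, B) = (2 + o)*(3 + B)
E(Y, Z) = 2 + Y + Z (E(Y, Z) = (Y + Z) + 2 = 2 + Y + Z)
(E(7, T(1, -3 - 1*5))*31)*((1 + 4) + 6) = ((2 + 7 + (6 + 2*(-3 - 1*5) + 3*1 + (-3 - 1*5)*1))*31)*((1 + 4) + 6) = ((2 + 7 + (6 + 2*(-3 - 5) + 3 + (-3 - 5)*1))*31)*(5 + 6) = ((2 + 7 + (6 + 2*(-8) + 3 - 8*1))*31)*11 = ((2 + 7 + (6 - 16 + 3 - 8))*31)*11 = ((2 + 7 - 15)*31)*11 = -6*31*11 = -186*11 = -2046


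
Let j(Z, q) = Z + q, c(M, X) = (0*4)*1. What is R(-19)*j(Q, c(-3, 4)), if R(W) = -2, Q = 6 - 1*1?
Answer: -10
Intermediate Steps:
Q = 5 (Q = 6 - 1 = 5)
c(M, X) = 0 (c(M, X) = 0*1 = 0)
R(-19)*j(Q, c(-3, 4)) = -2*(5 + 0) = -2*5 = -10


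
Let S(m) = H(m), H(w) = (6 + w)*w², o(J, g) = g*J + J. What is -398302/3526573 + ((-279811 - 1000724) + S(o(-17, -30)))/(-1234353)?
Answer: -423683635609474/4353035962269 ≈ -97.331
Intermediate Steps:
o(J, g) = J + J*g (o(J, g) = J*g + J = J + J*g)
H(w) = w²*(6 + w)
S(m) = m²*(6 + m)
-398302/3526573 + ((-279811 - 1000724) + S(o(-17, -30)))/(-1234353) = -398302/3526573 + ((-279811 - 1000724) + (-17*(1 - 30))²*(6 - 17*(1 - 30)))/(-1234353) = -398302*1/3526573 + (-1280535 + (-17*(-29))²*(6 - 17*(-29)))*(-1/1234353) = -398302/3526573 + (-1280535 + 493²*(6 + 493))*(-1/1234353) = -398302/3526573 + (-1280535 + 243049*499)*(-1/1234353) = -398302/3526573 + (-1280535 + 121281451)*(-1/1234353) = -398302/3526573 + 120000916*(-1/1234353) = -398302/3526573 - 120000916/1234353 = -423683635609474/4353035962269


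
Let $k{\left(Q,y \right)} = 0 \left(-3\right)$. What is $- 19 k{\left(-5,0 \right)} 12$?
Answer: $0$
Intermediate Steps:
$k{\left(Q,y \right)} = 0$
$- 19 k{\left(-5,0 \right)} 12 = \left(-19\right) 0 \cdot 12 = 0 \cdot 12 = 0$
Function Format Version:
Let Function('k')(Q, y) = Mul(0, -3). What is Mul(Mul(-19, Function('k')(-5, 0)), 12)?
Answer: 0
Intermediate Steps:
Function('k')(Q, y) = 0
Mul(Mul(-19, Function('k')(-5, 0)), 12) = Mul(Mul(-19, 0), 12) = Mul(0, 12) = 0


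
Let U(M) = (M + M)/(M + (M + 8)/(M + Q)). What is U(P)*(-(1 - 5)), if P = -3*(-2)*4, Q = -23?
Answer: 24/7 ≈ 3.4286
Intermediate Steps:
P = 24 (P = 6*4 = 24)
U(M) = 2*M/(M + (8 + M)/(-23 + M)) (U(M) = (M + M)/(M + (M + 8)/(M - 23)) = (2*M)/(M + (8 + M)/(-23 + M)) = 2*M/(M + (8 + M)/(-23 + M)))
U(P)*(-(1 - 5)) = (2*24*(-23 + 24)/(8 + 24² - 22*24))*(-(1 - 5)) = (2*24*1/(8 + 576 - 528))*(-1*(-4)) = (2*24*1/56)*4 = (2*24*(1/56)*1)*4 = (6/7)*4 = 24/7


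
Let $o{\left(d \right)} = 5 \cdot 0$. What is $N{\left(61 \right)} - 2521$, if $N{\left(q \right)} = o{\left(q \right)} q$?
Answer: $-2521$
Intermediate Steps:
$o{\left(d \right)} = 0$
$N{\left(q \right)} = 0$ ($N{\left(q \right)} = 0 q = 0$)
$N{\left(61 \right)} - 2521 = 0 - 2521 = -2521$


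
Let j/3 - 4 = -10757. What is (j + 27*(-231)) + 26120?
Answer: -12376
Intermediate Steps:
j = -32259 (j = 12 + 3*(-10757) = 12 - 32271 = -32259)
(j + 27*(-231)) + 26120 = (-32259 + 27*(-231)) + 26120 = (-32259 - 6237) + 26120 = -38496 + 26120 = -12376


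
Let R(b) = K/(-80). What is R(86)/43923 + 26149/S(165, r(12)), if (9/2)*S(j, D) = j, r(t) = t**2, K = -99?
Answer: 75936699/106480 ≈ 713.15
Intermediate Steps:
S(j, D) = 2*j/9
R(b) = 99/80 (R(b) = -99/(-80) = -99*(-1/80) = 99/80)
R(86)/43923 + 26149/S(165, r(12)) = (99/80)/43923 + 26149/(((2/9)*165)) = (99/80)*(1/43923) + 26149/(110/3) = 3/106480 + 26149*(3/110) = 3/106480 + 78447/110 = 75936699/106480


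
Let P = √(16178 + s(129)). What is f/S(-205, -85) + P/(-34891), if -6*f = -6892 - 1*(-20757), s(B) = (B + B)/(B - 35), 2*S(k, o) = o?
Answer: 2773/51 - √35743265/1639877 ≈ 54.369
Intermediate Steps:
S(k, o) = o/2
s(B) = 2*B/(-35 + B) (s(B) = (2*B)/(-35 + B) = 2*B/(-35 + B))
f = -13865/6 (f = -(-6892 - 1*(-20757))/6 = -(-6892 + 20757)/6 = -⅙*13865 = -13865/6 ≈ -2310.8)
P = √35743265/47 (P = √(16178 + 2*129/(-35 + 129)) = √(16178 + 2*129/94) = √(16178 + 2*129*(1/94)) = √(16178 + 129/47) = √(760495/47) = √35743265/47 ≈ 127.20)
f/S(-205, -85) + P/(-34891) = -13865/(6*((½)*(-85))) + (√35743265/47)/(-34891) = -13865/(6*(-85/2)) + (√35743265/47)*(-1/34891) = -13865/6*(-2/85) - √35743265/1639877 = 2773/51 - √35743265/1639877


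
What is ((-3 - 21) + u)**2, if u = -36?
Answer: 3600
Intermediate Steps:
((-3 - 21) + u)**2 = ((-3 - 21) - 36)**2 = (-24 - 36)**2 = (-60)**2 = 3600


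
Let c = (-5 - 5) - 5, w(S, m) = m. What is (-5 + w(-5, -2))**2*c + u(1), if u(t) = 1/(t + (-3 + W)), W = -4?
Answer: -4411/6 ≈ -735.17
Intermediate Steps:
c = -15 (c = -10 - 5 = -15)
u(t) = 1/(-7 + t) (u(t) = 1/(t + (-3 - 4)) = 1/(t - 7) = 1/(-7 + t))
(-5 + w(-5, -2))**2*c + u(1) = (-5 - 2)**2*(-15) + 1/(-7 + 1) = (-7)**2*(-15) + 1/(-6) = 49*(-15) - 1/6 = -735 - 1/6 = -4411/6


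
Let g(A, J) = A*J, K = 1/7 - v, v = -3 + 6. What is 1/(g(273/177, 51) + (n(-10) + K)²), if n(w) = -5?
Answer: 2891/405884 ≈ 0.0071227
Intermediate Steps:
v = 3
K = -20/7 (K = 1/7 - 1*3 = ⅐ - 3 = -20/7 ≈ -2.8571)
1/(g(273/177, 51) + (n(-10) + K)²) = 1/((273/177)*51 + (-5 - 20/7)²) = 1/((273*(1/177))*51 + (-55/7)²) = 1/((91/59)*51 + 3025/49) = 1/(4641/59 + 3025/49) = 1/(405884/2891) = 2891/405884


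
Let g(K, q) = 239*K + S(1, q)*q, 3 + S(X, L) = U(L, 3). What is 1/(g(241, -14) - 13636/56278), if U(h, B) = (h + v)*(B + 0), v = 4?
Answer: 28139/1633771661 ≈ 1.7223e-5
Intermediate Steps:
U(h, B) = B*(4 + h) (U(h, B) = (h + 4)*(B + 0) = (4 + h)*B = B*(4 + h))
S(X, L) = 9 + 3*L (S(X, L) = -3 + 3*(4 + L) = -3 + (12 + 3*L) = 9 + 3*L)
g(K, q) = 239*K + q*(9 + 3*q) (g(K, q) = 239*K + (9 + 3*q)*q = 239*K + q*(9 + 3*q))
1/(g(241, -14) - 13636/56278) = 1/((239*241 + 3*(-14)*(3 - 14)) - 13636/56278) = 1/((57599 + 3*(-14)*(-11)) - 13636*1/56278) = 1/((57599 + 462) - 6818/28139) = 1/(58061 - 6818/28139) = 1/(1633771661/28139) = 28139/1633771661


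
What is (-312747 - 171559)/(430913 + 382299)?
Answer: -242153/406606 ≈ -0.59555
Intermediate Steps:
(-312747 - 171559)/(430913 + 382299) = -484306/813212 = -484306*1/813212 = -242153/406606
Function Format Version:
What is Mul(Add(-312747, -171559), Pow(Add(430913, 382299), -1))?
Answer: Rational(-242153, 406606) ≈ -0.59555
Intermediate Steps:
Mul(Add(-312747, -171559), Pow(Add(430913, 382299), -1)) = Mul(-484306, Pow(813212, -1)) = Mul(-484306, Rational(1, 813212)) = Rational(-242153, 406606)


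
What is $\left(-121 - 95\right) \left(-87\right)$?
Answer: $18792$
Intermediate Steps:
$\left(-121 - 95\right) \left(-87\right) = \left(-216\right) \left(-87\right) = 18792$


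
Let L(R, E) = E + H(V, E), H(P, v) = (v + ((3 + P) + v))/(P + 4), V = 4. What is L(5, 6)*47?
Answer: 3149/8 ≈ 393.63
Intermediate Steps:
H(P, v) = (3 + P + 2*v)/(4 + P) (H(P, v) = (v + (3 + P + v))/(4 + P) = (3 + P + 2*v)/(4 + P))
L(R, E) = 7/8 + 5*E/4 (L(R, E) = E + (3 + 4 + 2*E)/(4 + 4) = E + (7 + 2*E)/8 = E + (7/8 + E/4) = 7/8 + 5*E/4)
L(5, 6)*47 = (7/8 + (5/4)*6)*47 = (7/8 + 15/2)*47 = (67/8)*47 = 3149/8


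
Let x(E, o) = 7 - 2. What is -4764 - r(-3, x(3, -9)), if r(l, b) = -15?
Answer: -4749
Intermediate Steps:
x(E, o) = 5
-4764 - r(-3, x(3, -9)) = -4764 - 1*(-15) = -4764 + 15 = -4749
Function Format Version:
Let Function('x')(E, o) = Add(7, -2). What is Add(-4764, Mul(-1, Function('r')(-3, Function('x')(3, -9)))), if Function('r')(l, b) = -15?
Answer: -4749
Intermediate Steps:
Function('x')(E, o) = 5
Add(-4764, Mul(-1, Function('r')(-3, Function('x')(3, -9)))) = Add(-4764, Mul(-1, -15)) = Add(-4764, 15) = -4749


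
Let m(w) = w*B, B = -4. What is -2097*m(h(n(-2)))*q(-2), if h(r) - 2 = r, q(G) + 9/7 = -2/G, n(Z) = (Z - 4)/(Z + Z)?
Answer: -8388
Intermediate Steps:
n(Z) = (-4 + Z)/(2*Z) (n(Z) = (-4 + Z)/((2*Z)) = (-4 + Z)*(1/(2*Z)) = (-4 + Z)/(2*Z))
q(G) = -9/7 - 2/G
h(r) = 2 + r
m(w) = -4*w (m(w) = w*(-4) = -4*w)
-2097*m(h(n(-2)))*q(-2) = -2097*(-4*(2 + (1/2)*(-4 - 2)/(-2)))*(-9/7 - 2/(-2)) = -2097*(-4*(2 + (1/2)*(-1/2)*(-6)))*(-9/7 - 2*(-1/2)) = -2097*(-4*(2 + 3/2))*(-9/7 + 1) = -2097*(-4*7/2)*(-2)/7 = -(-29358)*(-2)/7 = -2097*4 = -8388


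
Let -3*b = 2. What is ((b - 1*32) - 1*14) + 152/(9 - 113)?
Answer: -1877/39 ≈ -48.128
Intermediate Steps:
b = -⅔ (b = -⅓*2 = -⅔ ≈ -0.66667)
((b - 1*32) - 1*14) + 152/(9 - 113) = ((-⅔ - 1*32) - 1*14) + 152/(9 - 113) = ((-⅔ - 32) - 14) + 152/(-104) = (-98/3 - 14) - 1/104*152 = -140/3 - 19/13 = -1877/39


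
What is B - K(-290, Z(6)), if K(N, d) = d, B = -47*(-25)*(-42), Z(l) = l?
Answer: -49356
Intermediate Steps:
B = -49350 (B = 1175*(-42) = -49350)
B - K(-290, Z(6)) = -49350 - 1*6 = -49350 - 6 = -49356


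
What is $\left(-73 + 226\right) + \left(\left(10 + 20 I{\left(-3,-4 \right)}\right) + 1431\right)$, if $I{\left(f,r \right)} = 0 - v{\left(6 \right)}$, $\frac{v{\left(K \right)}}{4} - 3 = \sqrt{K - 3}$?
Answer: $1354 - 80 \sqrt{3} \approx 1215.4$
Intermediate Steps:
$v{\left(K \right)} = 12 + 4 \sqrt{-3 + K}$ ($v{\left(K \right)} = 12 + 4 \sqrt{K - 3} = 12 + 4 \sqrt{-3 + K}$)
$I{\left(f,r \right)} = -12 - 4 \sqrt{3}$ ($I{\left(f,r \right)} = 0 - \left(12 + 4 \sqrt{-3 + 6}\right) = 0 - \left(12 + 4 \sqrt{3}\right) = -12 - 4 \sqrt{3}$)
$\left(-73 + 226\right) + \left(\left(10 + 20 I{\left(-3,-4 \right)}\right) + 1431\right) = \left(-73 + 226\right) + \left(\left(10 + 20 \left(-12 - 4 \sqrt{3}\right)\right) + 1431\right) = 153 + \left(\left(10 - \left(240 + 80 \sqrt{3}\right)\right) + 1431\right) = 153 + \left(\left(-230 - 80 \sqrt{3}\right) + 1431\right) = 153 + \left(1201 - 80 \sqrt{3}\right) = 1354 - 80 \sqrt{3}$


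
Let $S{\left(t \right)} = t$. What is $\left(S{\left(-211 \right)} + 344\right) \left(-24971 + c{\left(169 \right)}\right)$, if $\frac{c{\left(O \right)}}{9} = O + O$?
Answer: $-2916557$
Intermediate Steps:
$c{\left(O \right)} = 18 O$ ($c{\left(O \right)} = 9 \left(O + O\right) = 9 \cdot 2 O = 18 O$)
$\left(S{\left(-211 \right)} + 344\right) \left(-24971 + c{\left(169 \right)}\right) = \left(-211 + 344\right) \left(-24971 + 18 \cdot 169\right) = 133 \left(-24971 + 3042\right) = 133 \left(-21929\right) = -2916557$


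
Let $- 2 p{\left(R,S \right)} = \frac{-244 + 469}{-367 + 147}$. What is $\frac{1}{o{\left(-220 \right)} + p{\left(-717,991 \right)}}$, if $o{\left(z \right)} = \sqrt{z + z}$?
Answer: $\frac{792}{681877} - \frac{15488 i \sqrt{110}}{3409385} \approx 0.0011615 - 0.047645 i$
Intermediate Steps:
$p{\left(R,S \right)} = \frac{45}{88}$ ($p{\left(R,S \right)} = - \frac{\left(-244 + 469\right) \frac{1}{-367 + 147}}{2} = - \frac{225 \frac{1}{-220}}{2} = - \frac{225 \left(- \frac{1}{220}\right)}{2} = \left(- \frac{1}{2}\right) \left(- \frac{45}{44}\right) = \frac{45}{88}$)
$o{\left(z \right)} = \sqrt{2} \sqrt{z}$ ($o{\left(z \right)} = \sqrt{2 z} = \sqrt{2} \sqrt{z}$)
$\frac{1}{o{\left(-220 \right)} + p{\left(-717,991 \right)}} = \frac{1}{\sqrt{2} \sqrt{-220} + \frac{45}{88}} = \frac{1}{\sqrt{2} \cdot 2 i \sqrt{55} + \frac{45}{88}} = \frac{1}{2 i \sqrt{110} + \frac{45}{88}} = \frac{1}{\frac{45}{88} + 2 i \sqrt{110}}$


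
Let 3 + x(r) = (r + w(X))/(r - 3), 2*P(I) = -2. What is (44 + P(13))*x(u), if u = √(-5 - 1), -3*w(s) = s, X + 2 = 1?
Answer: -344/3 - 86*I*√6/9 ≈ -114.67 - 23.406*I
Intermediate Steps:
X = -1 (X = -2 + 1 = -1)
w(s) = -s/3
P(I) = -1 (P(I) = (½)*(-2) = -1)
u = I*√6 (u = √(-6) = I*√6 ≈ 2.4495*I)
x(r) = -3 + (⅓ + r)/(-3 + r) (x(r) = -3 + (r - ⅓*(-1))/(r - 3) = -3 + (r + ⅓)/(-3 + r) = -3 + (⅓ + r)/(-3 + r))
(44 + P(13))*x(u) = (44 - 1)*(2*(14 - 3*I*√6)/(3*(-3 + I*√6))) = 43*(2*(14 - 3*I*√6)/(3*(-3 + I*√6))) = 86*(14 - 3*I*√6)/(3*(-3 + I*√6))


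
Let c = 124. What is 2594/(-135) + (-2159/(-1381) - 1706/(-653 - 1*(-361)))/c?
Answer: -64652629711/3375219240 ≈ -19.155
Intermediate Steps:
2594/(-135) + (-2159/(-1381) - 1706/(-653 - 1*(-361)))/c = 2594/(-135) + (-2159/(-1381) - 1706/(-653 - 1*(-361)))/124 = 2594*(-1/135) + (-2159*(-1/1381) - 1706/(-653 + 361))*(1/124) = -2594/135 + (2159/1381 - 1706/(-292))*(1/124) = -2594/135 + (2159/1381 - 1706*(-1/292))*(1/124) = -2594/135 + (2159/1381 + 853/146)*(1/124) = -2594/135 + (1493207/201626)*(1/124) = -2594/135 + 1493207/25001624 = -64652629711/3375219240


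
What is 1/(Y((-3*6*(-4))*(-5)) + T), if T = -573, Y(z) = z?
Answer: -1/933 ≈ -0.0010718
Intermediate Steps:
1/(Y((-3*6*(-4))*(-5)) + T) = 1/((-3*6*(-4))*(-5) - 573) = 1/(-18*(-4)*(-5) - 573) = 1/(72*(-5) - 573) = 1/(-360 - 573) = 1/(-933) = -1/933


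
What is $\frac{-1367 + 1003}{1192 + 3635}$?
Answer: $- \frac{364}{4827} \approx -0.075409$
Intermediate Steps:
$\frac{-1367 + 1003}{1192 + 3635} = - \frac{364}{4827}$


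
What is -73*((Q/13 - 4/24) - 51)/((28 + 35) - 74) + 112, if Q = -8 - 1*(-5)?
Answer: -196561/858 ≈ -229.09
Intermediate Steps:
Q = -3 (Q = -8 + 5 = -3)
-73*((Q/13 - 4/24) - 51)/((28 + 35) - 74) + 112 = -73*((-3/13 - 4/24) - 51)/((28 + 35) - 74) + 112 = -73*((-3*1/13 - 4*1/24) - 51)/(63 - 74) + 112 = -73*((-3/13 - ⅙) - 51)/(-11) + 112 = -73*(-31/78 - 51)*(-1)/11 + 112 = -(-292657)*(-1)/(78*11) + 112 = -73*4009/858 + 112 = -292657/858 + 112 = -196561/858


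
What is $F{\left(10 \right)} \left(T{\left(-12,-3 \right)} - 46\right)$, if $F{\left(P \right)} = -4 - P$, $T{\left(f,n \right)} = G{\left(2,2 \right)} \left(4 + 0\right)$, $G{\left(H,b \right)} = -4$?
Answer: $868$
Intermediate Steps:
$T{\left(f,n \right)} = -16$ ($T{\left(f,n \right)} = - 4 \left(4 + 0\right) = \left(-4\right) 4 = -16$)
$F{\left(10 \right)} \left(T{\left(-12,-3 \right)} - 46\right) = \left(-4 - 10\right) \left(-16 - 46\right) = \left(-4 - 10\right) \left(-62\right) = \left(-14\right) \left(-62\right) = 868$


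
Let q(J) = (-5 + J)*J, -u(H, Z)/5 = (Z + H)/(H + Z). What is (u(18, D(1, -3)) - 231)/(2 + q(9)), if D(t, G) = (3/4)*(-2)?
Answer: -118/19 ≈ -6.2105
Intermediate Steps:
D(t, G) = -3/2 (D(t, G) = (3*(1/4))*(-2) = (3/4)*(-2) = -3/2)
u(H, Z) = -5 (u(H, Z) = -5*(Z + H)/(H + Z) = -5*(H + Z)/(H + Z) = -5*1 = -5)
q(J) = J*(-5 + J)
(u(18, D(1, -3)) - 231)/(2 + q(9)) = (-5 - 231)/(2 + 9*(-5 + 9)) = -236/(2 + 9*4) = -236/(2 + 36) = -236/38 = -236*1/38 = -118/19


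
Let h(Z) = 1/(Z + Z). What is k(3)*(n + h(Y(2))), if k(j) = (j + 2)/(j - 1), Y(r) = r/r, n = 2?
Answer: 25/4 ≈ 6.2500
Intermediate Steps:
Y(r) = 1
h(Z) = 1/(2*Z)
k(j) = (2 + j)/(-1 + j)
k(3)*(n + h(Y(2))) = ((2 + 3)/(-1 + 3))*(2 + (½)/1) = (5/2)*(2 + (½)*1) = ((½)*5)*(2 + ½) = (5/2)*(5/2) = 25/4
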